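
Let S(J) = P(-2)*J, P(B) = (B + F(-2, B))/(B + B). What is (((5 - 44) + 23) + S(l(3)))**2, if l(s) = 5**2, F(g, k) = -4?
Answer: 1849/4 ≈ 462.25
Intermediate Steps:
P(B) = (-4 + B)/(2*B) (P(B) = (B - 4)/(B + B) = (-4 + B)/((2*B)) = (-4 + B)*(1/(2*B)) = (-4 + B)/(2*B))
l(s) = 25
S(J) = 3*J/2 (S(J) = ((1/2)*(-4 - 2)/(-2))*J = ((1/2)*(-1/2)*(-6))*J = 3*J/2)
(((5 - 44) + 23) + S(l(3)))**2 = (((5 - 44) + 23) + (3/2)*25)**2 = ((-39 + 23) + 75/2)**2 = (-16 + 75/2)**2 = (43/2)**2 = 1849/4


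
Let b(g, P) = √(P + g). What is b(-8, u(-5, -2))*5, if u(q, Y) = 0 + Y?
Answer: 5*I*√10 ≈ 15.811*I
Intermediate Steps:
u(q, Y) = Y
b(-8, u(-5, -2))*5 = √(-2 - 8)*5 = √(-10)*5 = (I*√10)*5 = 5*I*√10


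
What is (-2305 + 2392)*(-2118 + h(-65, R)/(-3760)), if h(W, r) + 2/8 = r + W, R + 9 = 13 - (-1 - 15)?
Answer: -2771344893/15040 ≈ -1.8427e+5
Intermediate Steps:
R = 20 (R = -9 + (13 - (-1 - 15)) = -9 + (13 - 1*(-16)) = -9 + (13 + 16) = -9 + 29 = 20)
h(W, r) = -¼ + W + r (h(W, r) = -¼ + (r + W) = -¼ + (W + r) = -¼ + W + r)
(-2305 + 2392)*(-2118 + h(-65, R)/(-3760)) = (-2305 + 2392)*(-2118 + (-¼ - 65 + 20)/(-3760)) = 87*(-2118 - 181/4*(-1/3760)) = 87*(-2118 + 181/15040) = 87*(-31854539/15040) = -2771344893/15040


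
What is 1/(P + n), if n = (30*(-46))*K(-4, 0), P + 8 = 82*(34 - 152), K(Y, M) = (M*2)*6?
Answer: -1/9684 ≈ -0.00010326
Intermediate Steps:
K(Y, M) = 12*M (K(Y, M) = (2*M)*6 = 12*M)
P = -9684 (P = -8 + 82*(34 - 152) = -8 + 82*(-118) = -8 - 9676 = -9684)
n = 0 (n = (30*(-46))*(12*0) = -1380*0 = 0)
1/(P + n) = 1/(-9684 + 0) = 1/(-9684) = -1/9684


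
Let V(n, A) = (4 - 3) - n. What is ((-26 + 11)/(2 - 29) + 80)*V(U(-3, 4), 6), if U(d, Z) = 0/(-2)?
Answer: 725/9 ≈ 80.556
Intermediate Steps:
U(d, Z) = 0 (U(d, Z) = 0*(-½) = 0)
V(n, A) = 1 - n
((-26 + 11)/(2 - 29) + 80)*V(U(-3, 4), 6) = ((-26 + 11)/(2 - 29) + 80)*(1 - 1*0) = (-15/(-27) + 80)*(1 + 0) = (-15*(-1/27) + 80)*1 = (5/9 + 80)*1 = (725/9)*1 = 725/9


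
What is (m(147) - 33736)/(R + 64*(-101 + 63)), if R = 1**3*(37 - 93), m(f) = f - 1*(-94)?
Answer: 33495/2488 ≈ 13.463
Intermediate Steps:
m(f) = 94 + f (m(f) = f + 94 = 94 + f)
R = -56 (R = 1*(-56) = -56)
(m(147) - 33736)/(R + 64*(-101 + 63)) = ((94 + 147) - 33736)/(-56 + 64*(-101 + 63)) = (241 - 33736)/(-56 + 64*(-38)) = -33495/(-56 - 2432) = -33495/(-2488) = -33495*(-1/2488) = 33495/2488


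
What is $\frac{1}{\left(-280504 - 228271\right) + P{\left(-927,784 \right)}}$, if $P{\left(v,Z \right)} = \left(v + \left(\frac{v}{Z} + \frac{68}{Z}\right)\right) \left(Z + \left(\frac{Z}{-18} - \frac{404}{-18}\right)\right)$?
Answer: $- \frac{3528}{4292901691} \approx -8.2182 \cdot 10^{-7}$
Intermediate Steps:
$P{\left(v,Z \right)} = \left(\frac{202}{9} + \frac{17 Z}{18}\right) \left(v + \frac{68}{Z} + \frac{v}{Z}\right)$ ($P{\left(v,Z \right)} = \left(v + \left(\frac{68}{Z} + \frac{v}{Z}\right)\right) \left(Z + \left(Z \left(- \frac{1}{18}\right) - - \frac{202}{9}\right)\right) = \left(v + \frac{68}{Z} + \frac{v}{Z}\right) \left(Z - \left(- \frac{202}{9} + \frac{Z}{18}\right)\right) = \left(v + \frac{68}{Z} + \frac{v}{Z}\right) \left(\frac{202}{9} + \frac{17 Z}{18}\right) = \left(\frac{202}{9} + \frac{17 Z}{18}\right) \left(v + \frac{68}{Z} + \frac{v}{Z}\right)$)
$\frac{1}{\left(-280504 - 228271\right) + P{\left(-927,784 \right)}} = \frac{1}{\left(-280504 - 228271\right) + \frac{27472 + 404 \left(-927\right) + 784 \left(1156 + 421 \left(-927\right) + 17 \cdot 784 \left(-927\right)\right)}{18 \cdot 784}} = \frac{1}{\left(-280504 - 228271\right) + \frac{1}{18} \cdot \frac{1}{784} \left(27472 - 374508 + 784 \left(1156 - 390267 - 12355056\right)\right)} = \frac{1}{-508775 + \frac{1}{18} \cdot \frac{1}{784} \left(27472 - 374508 + 784 \left(-12744167\right)\right)} = \frac{1}{-508775 + \frac{1}{18} \cdot \frac{1}{784} \left(27472 - 374508 - 9991426928\right)} = \frac{1}{-508775 + \frac{1}{18} \cdot \frac{1}{784} \left(-9991773964\right)} = \frac{1}{-508775 - \frac{2497943491}{3528}} = \frac{1}{- \frac{4292901691}{3528}} = - \frac{3528}{4292901691}$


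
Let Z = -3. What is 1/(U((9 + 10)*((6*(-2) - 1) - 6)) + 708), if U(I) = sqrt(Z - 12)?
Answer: 236/167093 - I*sqrt(15)/501279 ≈ 0.0014124 - 7.7262e-6*I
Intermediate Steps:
U(I) = I*sqrt(15) (U(I) = sqrt(-3 - 12) = sqrt(-15) = I*sqrt(15))
1/(U((9 + 10)*((6*(-2) - 1) - 6)) + 708) = 1/(I*sqrt(15) + 708) = 1/(708 + I*sqrt(15))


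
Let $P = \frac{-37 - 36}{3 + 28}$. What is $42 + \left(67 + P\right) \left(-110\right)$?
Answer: $- \frac{219138}{31} \approx -7069.0$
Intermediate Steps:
$P = - \frac{73}{31} \approx -2.3548$
$42 + \left(67 + P\right) \left(-110\right) = 42 + \left(67 - \frac{73}{31}\right) \left(-110\right) = 42 + \frac{2004}{31} \left(-110\right) = 42 - \frac{220440}{31} = - \frac{219138}{31}$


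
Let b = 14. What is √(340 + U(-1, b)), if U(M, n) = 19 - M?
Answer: 6*√10 ≈ 18.974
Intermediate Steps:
√(340 + U(-1, b)) = √(340 + (19 - 1*(-1))) = √(340 + (19 + 1)) = √(340 + 20) = √360 = 6*√10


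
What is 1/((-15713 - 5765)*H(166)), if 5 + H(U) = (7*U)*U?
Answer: -1/4142826986 ≈ -2.4138e-10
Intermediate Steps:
H(U) = -5 + 7*U² (H(U) = -5 + (7*U)*U = -5 + 7*U²)
1/((-15713 - 5765)*H(166)) = 1/((-15713 - 5765)*(-5 + 7*166²)) = 1/((-21478)*(-5 + 7*27556)) = -1/(21478*(-5 + 192892)) = -1/21478/192887 = -1/21478*1/192887 = -1/4142826986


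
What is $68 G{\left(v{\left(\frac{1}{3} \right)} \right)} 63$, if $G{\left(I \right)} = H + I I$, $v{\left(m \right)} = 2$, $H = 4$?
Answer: $34272$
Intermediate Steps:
$G{\left(I \right)} = 4 + I^{2}$ ($G{\left(I \right)} = 4 + I I = 4 + I^{2}$)
$68 G{\left(v{\left(\frac{1}{3} \right)} \right)} 63 = 68 \left(4 + 2^{2}\right) 63 = 68 \left(4 + 4\right) 63 = 68 \cdot 8 \cdot 63 = 544 \cdot 63 = 34272$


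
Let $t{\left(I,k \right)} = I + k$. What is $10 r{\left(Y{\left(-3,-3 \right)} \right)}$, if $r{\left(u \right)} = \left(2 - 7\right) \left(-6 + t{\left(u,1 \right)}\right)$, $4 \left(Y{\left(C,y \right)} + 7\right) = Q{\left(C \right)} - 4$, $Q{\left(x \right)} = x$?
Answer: $\frac{1375}{2} \approx 687.5$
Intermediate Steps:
$Y{\left(C,y \right)} = -8 + \frac{C}{4}$ ($Y{\left(C,y \right)} = -7 + \frac{C - 4}{4} = -7 + \frac{-4 + C}{4} = -7 + \left(-1 + \frac{C}{4}\right) = -8 + \frac{C}{4}$)
$r{\left(u \right)} = 25 - 5 u$ ($r{\left(u \right)} = \left(2 - 7\right) \left(-6 + \left(u + 1\right)\right) = - 5 \left(-6 + \left(1 + u\right)\right) = - 5 \left(-5 + u\right) = 25 - 5 u$)
$10 r{\left(Y{\left(-3,-3 \right)} \right)} = 10 \left(25 - 5 \left(-8 + \frac{1}{4} \left(-3\right)\right)\right) = 10 \left(25 - 5 \left(-8 - \frac{3}{4}\right)\right) = 10 \left(25 - - \frac{175}{4}\right) = 10 \left(25 + \frac{175}{4}\right) = 10 \cdot \frac{275}{4} = \frac{1375}{2}$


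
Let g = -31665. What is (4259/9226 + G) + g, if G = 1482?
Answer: -278464099/9226 ≈ -30183.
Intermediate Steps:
(4259/9226 + G) + g = (4259/9226 + 1482) - 31665 = 13677191/9226 - 31665 = -278464099/9226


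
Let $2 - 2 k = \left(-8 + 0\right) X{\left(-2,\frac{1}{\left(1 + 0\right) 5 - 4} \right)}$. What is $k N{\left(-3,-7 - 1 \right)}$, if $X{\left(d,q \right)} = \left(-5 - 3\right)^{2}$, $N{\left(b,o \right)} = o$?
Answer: $-2056$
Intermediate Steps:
$X{\left(d,q \right)} = 64$ ($X{\left(d,q \right)} = \left(-8\right)^{2} = 64$)
$k = 257$ ($k = 1 - \frac{\left(-8 + 0\right) 64}{2} = 1 - \frac{\left(-8\right) 64}{2} = 1 - -256 = 1 + 256 = 257$)
$k N{\left(-3,-7 - 1 \right)} = 257 \left(-7 - 1\right) = 257 \left(-8\right) = -2056$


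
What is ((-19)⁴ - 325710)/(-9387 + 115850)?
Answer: -195389/106463 ≈ -1.8353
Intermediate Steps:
((-19)⁴ - 325710)/(-9387 + 115850) = (130321 - 325710)/106463 = -195389*1/106463 = -195389/106463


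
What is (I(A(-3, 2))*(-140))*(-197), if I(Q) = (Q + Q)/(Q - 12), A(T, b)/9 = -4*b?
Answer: 47280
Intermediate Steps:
A(T, b) = -36*b (A(T, b) = 9*(-4*b) = -36*b)
I(Q) = 2*Q/(-12 + Q) (I(Q) = (2*Q)/(-12 + Q) = 2*Q/(-12 + Q))
(I(A(-3, 2))*(-140))*(-197) = ((2*(-36*2)/(-12 - 36*2))*(-140))*(-197) = ((2*(-72)/(-12 - 72))*(-140))*(-197) = ((2*(-72)/(-84))*(-140))*(-197) = ((2*(-72)*(-1/84))*(-140))*(-197) = ((12/7)*(-140))*(-197) = -240*(-197) = 47280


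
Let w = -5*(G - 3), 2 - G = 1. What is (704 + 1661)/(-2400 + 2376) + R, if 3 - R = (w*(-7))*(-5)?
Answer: -10693/24 ≈ -445.54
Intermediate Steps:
G = 1 (G = 2 - 1*1 = 2 - 1 = 1)
w = 10 (w = -5*(1 - 3) = -5*(-2) = 10)
R = -347 (R = 3 - 10*(-7)*(-5) = 3 - (-70)*(-5) = 3 - 1*350 = 3 - 350 = -347)
(704 + 1661)/(-2400 + 2376) + R = (704 + 1661)/(-2400 + 2376) - 347 = 2365/(-24) - 347 = 2365*(-1/24) - 347 = -2365/24 - 347 = -10693/24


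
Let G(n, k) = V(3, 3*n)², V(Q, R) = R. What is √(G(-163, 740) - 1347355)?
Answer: I*√1108234 ≈ 1052.7*I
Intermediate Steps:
G(n, k) = 9*n² (G(n, k) = (3*n)² = 9*n²)
√(G(-163, 740) - 1347355) = √(9*(-163)² - 1347355) = √(9*26569 - 1347355) = √(239121 - 1347355) = √(-1108234) = I*√1108234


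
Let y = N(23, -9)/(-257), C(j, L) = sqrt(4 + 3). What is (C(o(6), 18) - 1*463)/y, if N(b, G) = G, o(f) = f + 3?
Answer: -118991/9 + 257*sqrt(7)/9 ≈ -13146.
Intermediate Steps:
o(f) = 3 + f
C(j, L) = sqrt(7)
y = 9/257 (y = -9/(-257) = -9*(-1/257) = 9/257 ≈ 0.035019)
(C(o(6), 18) - 1*463)/y = (sqrt(7) - 1*463)/(9/257) = (sqrt(7) - 463)*(257/9) = (-463 + sqrt(7))*(257/9) = -118991/9 + 257*sqrt(7)/9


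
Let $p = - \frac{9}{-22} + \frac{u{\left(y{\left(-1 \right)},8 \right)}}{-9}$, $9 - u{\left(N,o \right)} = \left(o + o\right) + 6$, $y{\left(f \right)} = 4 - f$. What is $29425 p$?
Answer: $\frac{981725}{18} \approx 54540.0$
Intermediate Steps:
$u{\left(N,o \right)} = 3 - 2 o$ ($u{\left(N,o \right)} = 9 - \left(\left(o + o\right) + 6\right) = 9 - \left(2 o + 6\right) = 9 - \left(6 + 2 o\right) = 3 - 2 o$)
$p = \frac{367}{198}$ ($p = - \frac{9}{-22} + \frac{3 - 16}{-9} = \left(-9\right) \left(- \frac{1}{22}\right) + \left(3 - 16\right) \left(- \frac{1}{9}\right) = \frac{9}{22} - - \frac{13}{9} = \frac{9}{22} + \frac{13}{9} = \frac{367}{198} \approx 1.8535$)
$29425 p = 29425 \cdot \frac{367}{198} = \frac{981725}{18}$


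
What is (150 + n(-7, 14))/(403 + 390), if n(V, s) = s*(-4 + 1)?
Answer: 108/793 ≈ 0.13619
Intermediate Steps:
n(V, s) = -3*s (n(V, s) = s*(-3) = -3*s)
(150 + n(-7, 14))/(403 + 390) = (150 - 3*14)/(403 + 390) = (150 - 42)/793 = 108*(1/793) = 108/793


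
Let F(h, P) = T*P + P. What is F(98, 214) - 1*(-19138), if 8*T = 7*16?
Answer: 22348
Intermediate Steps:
T = 14 (T = (7*16)/8 = (1/8)*112 = 14)
F(h, P) = 15*P (F(h, P) = 14*P + P = 15*P)
F(98, 214) - 1*(-19138) = 15*214 - 1*(-19138) = 3210 + 19138 = 22348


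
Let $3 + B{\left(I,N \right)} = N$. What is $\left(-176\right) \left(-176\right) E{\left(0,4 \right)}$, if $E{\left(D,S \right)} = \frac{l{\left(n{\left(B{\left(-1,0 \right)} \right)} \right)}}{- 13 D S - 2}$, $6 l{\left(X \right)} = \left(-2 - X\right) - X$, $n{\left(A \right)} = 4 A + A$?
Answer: $- \frac{216832}{3} \approx -72277.0$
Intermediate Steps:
$B{\left(I,N \right)} = -3 + N$
$n{\left(A \right)} = 5 A$
$l{\left(X \right)} = - \frac{1}{3} - \frac{X}{3}$ ($l{\left(X \right)} = \frac{\left(-2 - X\right) - X}{6} = \frac{-2 - 2 X}{6} = - \frac{1}{3} - \frac{X}{3}$)
$E{\left(D,S \right)} = \frac{14}{3 \left(-2 - 13 D S\right)}$ ($E{\left(D,S \right)} = \frac{- \frac{1}{3} - \frac{5 \left(-3 + 0\right)}{3}}{- 13 D S - 2} = \frac{- \frac{1}{3} - \frac{5 \left(-3\right)}{3}}{- 13 D S - 2} = \frac{- \frac{1}{3} - -5}{-2 - 13 D S} = \frac{- \frac{1}{3} + 5}{-2 - 13 D S} = \frac{14}{3 \left(-2 - 13 D S\right)}$)
$\left(-176\right) \left(-176\right) E{\left(0,4 \right)} = \left(-176\right) \left(-176\right) \left(- \frac{14}{6 + 39 \cdot 0 \cdot 4}\right) = 30976 \left(- \frac{14}{6 + 0}\right) = 30976 \left(- \frac{14}{6}\right) = 30976 \left(\left(-14\right) \frac{1}{6}\right) = 30976 \left(- \frac{7}{3}\right) = - \frac{216832}{3}$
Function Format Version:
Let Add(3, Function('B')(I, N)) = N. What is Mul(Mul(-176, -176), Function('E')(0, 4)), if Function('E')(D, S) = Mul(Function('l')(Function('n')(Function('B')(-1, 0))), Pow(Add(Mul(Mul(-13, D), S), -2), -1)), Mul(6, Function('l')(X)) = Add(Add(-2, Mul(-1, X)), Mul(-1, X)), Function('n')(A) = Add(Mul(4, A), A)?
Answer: Rational(-216832, 3) ≈ -72277.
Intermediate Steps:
Function('B')(I, N) = Add(-3, N)
Function('n')(A) = Mul(5, A)
Function('l')(X) = Add(Rational(-1, 3), Mul(Rational(-1, 3), X)) (Function('l')(X) = Mul(Rational(1, 6), Add(Add(-2, Mul(-1, X)), Mul(-1, X))) = Mul(Rational(1, 6), Add(-2, Mul(-2, X))) = Add(Rational(-1, 3), Mul(Rational(-1, 3), X)))
Function('E')(D, S) = Mul(Rational(14, 3), Pow(Add(-2, Mul(-13, D, S)), -1)) (Function('E')(D, S) = Mul(Add(Rational(-1, 3), Mul(Rational(-1, 3), Mul(5, Add(-3, 0)))), Pow(Add(Mul(Mul(-13, D), S), -2), -1)) = Mul(Add(Rational(-1, 3), Mul(Rational(-1, 3), Mul(5, -3))), Pow(Add(Mul(-13, D, S), -2), -1)) = Mul(Add(Rational(-1, 3), Mul(Rational(-1, 3), -15)), Pow(Add(-2, Mul(-13, D, S)), -1)) = Mul(Add(Rational(-1, 3), 5), Pow(Add(-2, Mul(-13, D, S)), -1)) = Mul(Rational(14, 3), Pow(Add(-2, Mul(-13, D, S)), -1)))
Mul(Mul(-176, -176), Function('E')(0, 4)) = Mul(Mul(-176, -176), Mul(-14, Pow(Add(6, Mul(39, 0, 4)), -1))) = Mul(30976, Mul(-14, Pow(Add(6, 0), -1))) = Mul(30976, Mul(-14, Pow(6, -1))) = Mul(30976, Mul(-14, Rational(1, 6))) = Mul(30976, Rational(-7, 3)) = Rational(-216832, 3)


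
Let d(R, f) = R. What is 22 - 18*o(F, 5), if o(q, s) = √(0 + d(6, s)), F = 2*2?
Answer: 22 - 18*√6 ≈ -22.091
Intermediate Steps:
F = 4
o(q, s) = √6 (o(q, s) = √(0 + 6) = √6)
22 - 18*o(F, 5) = 22 - 18*√6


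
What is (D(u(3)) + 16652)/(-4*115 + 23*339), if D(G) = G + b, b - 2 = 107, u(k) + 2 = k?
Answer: 578/253 ≈ 2.2846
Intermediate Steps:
u(k) = -2 + k
b = 109 (b = 2 + 107 = 109)
D(G) = 109 + G (D(G) = G + 109 = 109 + G)
(D(u(3)) + 16652)/(-4*115 + 23*339) = ((109 + (-2 + 3)) + 16652)/(-4*115 + 23*339) = ((109 + 1) + 16652)/(-460 + 7797) = (110 + 16652)/7337 = 16762*(1/7337) = 578/253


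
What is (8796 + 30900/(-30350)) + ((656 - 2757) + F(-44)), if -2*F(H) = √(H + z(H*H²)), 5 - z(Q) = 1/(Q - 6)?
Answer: 4063247/607 - I*√283036022710/170380 ≈ 6694.0 - 3.1225*I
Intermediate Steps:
z(Q) = 5 - 1/(-6 + Q) (z(Q) = 5 - 1/(Q - 6) = 5 - 1/(-6 + Q))
F(H) = -√(H + (-31 + 5*H³)/(-6 + H³))/2 (F(H) = -√(H + (-31 + 5*(H*H²))/(-6 + H*H²))/2 = -√(H + (-31 + 5*H³)/(-6 + H³))/2)
(8796 + 30900/(-30350)) + ((656 - 2757) + F(-44)) = (8796 + 30900/(-30350)) + ((656 - 2757) - √(-31 + 5*(-44)³ - 44*(-6 + (-44)³))*(I/√(6 - 1*(-44)³))/2) = (8796 + 30900*(-1/30350)) + (-2101 - √(-31 + 5*(-85184) - 44*(-6 - 85184))*(I*√85190/85190)/2) = (8796 - 618/607) + (-2101 - √(-31 - 425920 - 44*(-85190))*(I*√85190/85190)/2) = 5338554/607 + (-2101 - I*√85190*√(-31 - 425920 + 3748360)/85190/2) = 5338554/607 + (-2101 - I*√283036022710/85190/2) = 5338554/607 + (-2101 - I*√283036022710/170380) = 4063247/607 - I*√283036022710/170380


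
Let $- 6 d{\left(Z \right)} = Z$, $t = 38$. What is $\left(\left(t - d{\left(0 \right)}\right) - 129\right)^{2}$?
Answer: $8281$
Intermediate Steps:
$d{\left(Z \right)} = - \frac{Z}{6}$
$\left(\left(t - d{\left(0 \right)}\right) - 129\right)^{2} = \left(\left(38 - \left(- \frac{1}{6}\right) 0\right) - 129\right)^{2} = \left(\left(38 - 0\right) - 129\right)^{2} = \left(\left(38 + 0\right) - 129\right)^{2} = \left(38 - 129\right)^{2} = \left(-91\right)^{2} = 8281$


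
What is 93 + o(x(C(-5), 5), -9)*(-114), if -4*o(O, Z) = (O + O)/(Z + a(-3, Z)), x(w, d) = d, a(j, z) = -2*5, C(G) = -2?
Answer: 78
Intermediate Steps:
a(j, z) = -10
o(O, Z) = -O/(2*(-10 + Z)) (o(O, Z) = -(O + O)/(4*(Z - 10)) = -2*O/(4*(-10 + Z)) = -O/(2*(-10 + Z)))
93 + o(x(C(-5), 5), -9)*(-114) = 93 - 1*5/(-20 + 2*(-9))*(-114) = 93 - 1*5/(-20 - 18)*(-114) = 93 - 1*5/(-38)*(-114) = 93 - 1*5*(-1/38)*(-114) = 93 + (5/38)*(-114) = 93 - 15 = 78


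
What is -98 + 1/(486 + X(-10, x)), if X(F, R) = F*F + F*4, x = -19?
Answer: -53507/546 ≈ -97.998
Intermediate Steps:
X(F, R) = F**2 + 4*F
-98 + 1/(486 + X(-10, x)) = -98 + 1/(486 - 10*(4 - 10)) = -98 + 1/(486 - 10*(-6)) = -98 + 1/(486 + 60) = -98 + 1/546 = -53507/546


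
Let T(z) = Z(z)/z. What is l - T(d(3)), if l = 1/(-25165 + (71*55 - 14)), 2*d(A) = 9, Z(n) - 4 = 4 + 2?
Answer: -425489/191466 ≈ -2.2223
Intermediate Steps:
Z(n) = 10 (Z(n) = 4 + (4 + 2) = 4 + 6 = 10)
d(A) = 9/2 (d(A) = (½)*9 = 9/2)
T(z) = 10/z
l = -1/21274 (l = 1/(-25165 + (3905 - 14)) = 1/(-25165 + 3891) = 1/(-21274) = -1/21274 ≈ -4.7006e-5)
l - T(d(3)) = -1/21274 - 10/9/2 = -1/21274 - 10*2/9 = -1/21274 - 1*20/9 = -1/21274 - 20/9 = -425489/191466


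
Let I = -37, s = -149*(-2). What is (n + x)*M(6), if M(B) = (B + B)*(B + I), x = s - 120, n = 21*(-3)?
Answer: -42780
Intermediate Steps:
s = 298
n = -63
x = 178 (x = 298 - 120 = 178)
M(B) = 2*B*(-37 + B) (M(B) = (B + B)*(B - 37) = (2*B)*(-37 + B) = 2*B*(-37 + B))
(n + x)*M(6) = (-63 + 178)*(2*6*(-37 + 6)) = 115*(2*6*(-31)) = 115*(-372) = -42780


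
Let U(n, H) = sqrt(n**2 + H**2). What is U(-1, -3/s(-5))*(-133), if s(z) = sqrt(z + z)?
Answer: -133*sqrt(10)/10 ≈ -42.058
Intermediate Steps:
s(z) = sqrt(2)*sqrt(z) (s(z) = sqrt(2*z) = sqrt(2)*sqrt(z))
U(n, H) = sqrt(H**2 + n**2)
U(-1, -3/s(-5))*(-133) = sqrt((-3*(-I*sqrt(10)/10))**2 + (-1)**2)*(-133) = sqrt((-3*(-I*sqrt(10)/10))**2 + 1)*(-133) = sqrt((-(-3)*I*sqrt(10)/10)**2 + 1)*(-133) = sqrt((3*I*sqrt(10)/10)**2 + 1)*(-133) = sqrt(-9/10 + 1)*(-133) = sqrt(1/10)*(-133) = (sqrt(10)/10)*(-133) = -133*sqrt(10)/10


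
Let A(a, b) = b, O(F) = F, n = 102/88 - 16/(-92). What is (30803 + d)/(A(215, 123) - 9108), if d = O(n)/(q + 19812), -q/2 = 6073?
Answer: -47793885785/13941111624 ≈ -3.4283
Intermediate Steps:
q = -12146 (q = -2*6073 = -12146)
n = 1349/1012 (n = 102*(1/88) - 16*(-1/92) = 51/44 + 4/23 = 1349/1012 ≈ 1.3330)
d = 1349/7757992 (d = 1349/(1012*(-12146 + 19812)) = (1349/1012)/7666 = (1349/1012)*(1/7666) = 1349/7757992 ≈ 0.00017389)
(30803 + d)/(A(215, 123) - 9108) = (30803 + 1349/7757992)/(123 - 9108) = (238969428925/7757992)/(-8985) = (238969428925/7757992)*(-1/8985) = -47793885785/13941111624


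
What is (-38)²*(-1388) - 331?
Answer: -2004603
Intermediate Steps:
(-38)²*(-1388) - 331 = 1444*(-1388) - 331 = -2004272 - 331 = -2004603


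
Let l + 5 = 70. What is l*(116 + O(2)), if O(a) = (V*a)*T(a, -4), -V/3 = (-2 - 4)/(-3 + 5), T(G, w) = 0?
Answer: 7540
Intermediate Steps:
l = 65 (l = -5 + 70 = 65)
V = 9 (V = -3*(-2 - 4)/(-3 + 5) = -(-18)/2 = -3*(-3) = 9)
O(a) = 0 (O(a) = (9*a)*0 = 0)
l*(116 + O(2)) = 65*(116 + 0) = 65*116 = 7540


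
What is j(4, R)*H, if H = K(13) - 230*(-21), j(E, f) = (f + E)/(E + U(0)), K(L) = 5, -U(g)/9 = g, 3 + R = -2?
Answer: -4835/4 ≈ -1208.8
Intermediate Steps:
R = -5 (R = -3 - 2 = -5)
U(g) = -9*g
j(E, f) = (E + f)/E (j(E, f) = (f + E)/(E - 9*0) = (E + f)/(E + 0) = (E + f)/E)
H = 4835 (H = 5 - 230*(-21) = 5 + 4830 = 4835)
j(4, R)*H = ((4 - 5)/4)*4835 = ((¼)*(-1))*4835 = -¼*4835 = -4835/4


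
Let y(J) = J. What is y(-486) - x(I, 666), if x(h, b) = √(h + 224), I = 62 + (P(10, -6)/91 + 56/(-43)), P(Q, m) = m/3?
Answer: -486 - 4*√272426973/3913 ≈ -502.87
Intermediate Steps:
P(Q, m) = m/3 (P(Q, m) = m*(⅓) = m/3)
I = 237424/3913 (I = 62 + (((⅓)*(-6))/91 + 56/(-43)) = 62 + (-2*1/91 + 56*(-1/43)) = 62 + (-2/91 - 56/43) = 62 - 5182/3913 = 237424/3913 ≈ 60.676)
x(h, b) = √(224 + h)
y(-486) - x(I, 666) = -486 - √(224 + 237424/3913) = -486 - √(1113936/3913) = -486 - 4*√272426973/3913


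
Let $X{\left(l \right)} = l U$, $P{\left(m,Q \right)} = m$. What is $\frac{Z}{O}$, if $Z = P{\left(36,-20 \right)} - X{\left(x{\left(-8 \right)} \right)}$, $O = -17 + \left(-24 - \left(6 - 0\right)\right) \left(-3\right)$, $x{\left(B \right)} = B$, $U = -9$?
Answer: $- \frac{36}{73} \approx -0.49315$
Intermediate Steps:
$X{\left(l \right)} = - 9 l$ ($X{\left(l \right)} = l \left(-9\right) = - 9 l$)
$O = 73$ ($O = -17 + \left(-24 - \left(6 + 0\right)\right) \left(-3\right) = -17 + \left(-24 - 6\right) \left(-3\right) = -17 - -90 = -17 + 90 = 73$)
$Z = -36$ ($Z = 36 - \left(-9\right) \left(-8\right) = 36 - 72 = -36$)
$\frac{Z}{O} = - \frac{36}{73}$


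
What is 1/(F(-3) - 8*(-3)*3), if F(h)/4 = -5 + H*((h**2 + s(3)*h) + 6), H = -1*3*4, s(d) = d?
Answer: -1/236 ≈ -0.0042373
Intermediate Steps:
H = -12 (H = -3*4 = -12)
F(h) = -308 - 144*h - 48*h**2 (F(h) = 4*(-5 - 12*((h**2 + 3*h) + 6)) = 4*(-5 - 12*(6 + h**2 + 3*h)) = 4*(-5 + (-72 - 36*h - 12*h**2)) = 4*(-77 - 36*h - 12*h**2) = -308 - 144*h - 48*h**2)
1/(F(-3) - 8*(-3)*3) = 1/((-308 - 144*(-3) - 48*(-3)**2) - 8*(-3)*3) = 1/((-308 + 432 - 48*9) + 24*3) = 1/((-308 + 432 - 432) + 72) = 1/(-308 + 72) = 1/(-236) = -1/236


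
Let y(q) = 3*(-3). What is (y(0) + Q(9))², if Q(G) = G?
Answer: 0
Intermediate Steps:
y(q) = -9
(y(0) + Q(9))² = (-9 + 9)² = 0² = 0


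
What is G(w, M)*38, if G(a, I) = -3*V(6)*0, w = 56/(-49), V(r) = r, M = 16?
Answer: 0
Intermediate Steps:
w = -8/7 (w = 56*(-1/49) = -8/7 ≈ -1.1429)
G(a, I) = 0 (G(a, I) = -3*6*0 = -18*0 = 0)
G(w, M)*38 = 0*38 = 0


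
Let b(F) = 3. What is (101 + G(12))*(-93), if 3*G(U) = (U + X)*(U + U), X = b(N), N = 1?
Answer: -20553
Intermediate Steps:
X = 3
G(U) = 2*U*(3 + U)/3 (G(U) = ((U + 3)*(U + U))/3 = ((3 + U)*(2*U))/3 = (2*U*(3 + U))/3 = 2*U*(3 + U)/3)
(101 + G(12))*(-93) = (101 + (⅔)*12*(3 + 12))*(-93) = (101 + (⅔)*12*15)*(-93) = (101 + 120)*(-93) = 221*(-93) = -20553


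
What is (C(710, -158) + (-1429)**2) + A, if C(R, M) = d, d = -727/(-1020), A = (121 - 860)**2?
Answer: 2639925967/1020 ≈ 2.5882e+6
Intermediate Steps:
A = 546121 (A = (-739)**2 = 546121)
d = 727/1020 (d = -727*(-1/1020) = 727/1020 ≈ 0.71274)
C(R, M) = 727/1020
(C(710, -158) + (-1429)**2) + A = (727/1020 + (-1429)**2) + 546121 = (727/1020 + 2042041) + 546121 = 2082882547/1020 + 546121 = 2639925967/1020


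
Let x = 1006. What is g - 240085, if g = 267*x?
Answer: 28517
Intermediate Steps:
g = 268602 (g = 267*1006 = 268602)
g - 240085 = 268602 - 240085 = 28517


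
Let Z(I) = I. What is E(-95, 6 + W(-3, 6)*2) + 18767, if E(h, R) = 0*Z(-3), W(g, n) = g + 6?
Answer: 18767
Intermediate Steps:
W(g, n) = 6 + g
E(h, R) = 0 (E(h, R) = 0*(-3) = 0)
E(-95, 6 + W(-3, 6)*2) + 18767 = 0 + 18767 = 18767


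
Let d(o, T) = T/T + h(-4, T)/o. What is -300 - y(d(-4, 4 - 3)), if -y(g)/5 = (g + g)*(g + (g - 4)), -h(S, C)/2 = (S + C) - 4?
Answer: -75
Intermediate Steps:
h(S, C) = 8 - 2*C - 2*S (h(S, C) = -2*((S + C) - 4) = -2*((C + S) - 4) = -2*(-4 + C + S) = 8 - 2*C - 2*S)
d(o, T) = 1 + (16 - 2*T)/o (d(o, T) = T/T + (8 - 2*T - 2*(-4))/o = 1 + (8 - 2*T + 8)/o = 1 + (16 - 2*T)/o)
y(g) = -10*g*(-4 + 2*g) (y(g) = -5*(g + g)*(g + (g - 4)) = -5*2*g*(g + (-4 + g)) = -5*2*g*(-4 + 2*g) = -10*g*(-4 + 2*g))
-300 - y(d(-4, 4 - 3)) = -300 - 20*(16 - 4 - 2*(4 - 3))/(-4)*(2 - (16 - 4 - 2*(4 - 3))/(-4)) = -300 - 20*(-(16 - 4 - 2*1)/4)*(2 - (-1)*(16 - 4 - 2*1)/4) = -300 - 20*(-(16 - 4 - 2)/4)*(2 - (-1)*(16 - 4 - 2)/4) = -300 - 20*(-¼*10)*(2 - (-1)*10/4) = -300 - 20*(-5)*(2 - 1*(-5/2))/2 = -300 - 20*(-5)*(2 + 5/2)/2 = -300 - 20*(-5)*9/(2*2) = -300 - 1*(-225) = -300 + 225 = -75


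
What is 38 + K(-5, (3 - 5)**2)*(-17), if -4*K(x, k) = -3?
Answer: 101/4 ≈ 25.250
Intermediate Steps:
K(x, k) = 3/4 (K(x, k) = -1/4*(-3) = 3/4)
38 + K(-5, (3 - 5)**2)*(-17) = 38 + (3/4)*(-17) = 38 - 51/4 = 101/4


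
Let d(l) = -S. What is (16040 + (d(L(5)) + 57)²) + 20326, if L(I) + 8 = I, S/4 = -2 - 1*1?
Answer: 41127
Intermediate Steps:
S = -12 (S = 4*(-2 - 1*1) = 4*(-2 - 1) = 4*(-3) = -12)
L(I) = -8 + I
d(l) = 12 (d(l) = -1*(-12) = 12)
(16040 + (d(L(5)) + 57)²) + 20326 = (16040 + (12 + 57)²) + 20326 = (16040 + 69²) + 20326 = (16040 + 4761) + 20326 = 20801 + 20326 = 41127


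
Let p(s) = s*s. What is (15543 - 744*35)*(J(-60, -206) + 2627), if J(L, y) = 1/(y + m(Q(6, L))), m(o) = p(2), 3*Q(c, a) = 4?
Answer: -5570264541/202 ≈ -2.7576e+7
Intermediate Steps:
p(s) = s**2
Q(c, a) = 4/3 (Q(c, a) = (1/3)*4 = 4/3)
m(o) = 4 (m(o) = 2**2 = 4)
J(L, y) = 1/(4 + y) (J(L, y) = 1/(y + 4) = 1/(4 + y))
(15543 - 744*35)*(J(-60, -206) + 2627) = (15543 - 744*35)*(1/(4 - 206) + 2627) = (15543 - 26040)*(1/(-202) + 2627) = -10497*(-1/202 + 2627) = -10497*530653/202 = -5570264541/202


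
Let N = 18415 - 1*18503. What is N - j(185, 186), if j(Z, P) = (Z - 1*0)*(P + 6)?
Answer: -35608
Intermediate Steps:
j(Z, P) = Z*(6 + P) (j(Z, P) = (Z + 0)*(6 + P) = Z*(6 + P))
N = -88 (N = 18415 - 18503 = -88)
N - j(185, 186) = -88 - 185*(6 + 186) = -88 - 185*192 = -88 - 1*35520 = -88 - 35520 = -35608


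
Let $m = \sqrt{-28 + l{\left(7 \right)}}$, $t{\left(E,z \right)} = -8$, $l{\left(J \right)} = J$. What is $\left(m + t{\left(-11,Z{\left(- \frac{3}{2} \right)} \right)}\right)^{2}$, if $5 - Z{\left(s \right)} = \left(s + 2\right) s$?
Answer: $\left(8 - i \sqrt{21}\right)^{2} \approx 43.0 - 73.321 i$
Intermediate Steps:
$Z{\left(s \right)} = 5 - s \left(2 + s\right)$ ($Z{\left(s \right)} = 5 - \left(s + 2\right) s = 5 - \left(2 + s\right) s = 5 - s \left(2 + s\right)$)
$m = i \sqrt{21}$ ($m = \sqrt{-28 + 7} = \sqrt{-21} = i \sqrt{21} \approx 4.5826 i$)
$\left(m + t{\left(-11,Z{\left(- \frac{3}{2} \right)} \right)}\right)^{2} = \left(i \sqrt{21} - 8\right)^{2} = \left(-8 + i \sqrt{21}\right)^{2}$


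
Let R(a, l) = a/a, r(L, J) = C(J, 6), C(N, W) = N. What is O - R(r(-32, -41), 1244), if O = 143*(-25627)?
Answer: -3664662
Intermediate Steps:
r(L, J) = J
R(a, l) = 1
O = -3664661
O - R(r(-32, -41), 1244) = -3664661 - 1*1 = -3664661 - 1 = -3664662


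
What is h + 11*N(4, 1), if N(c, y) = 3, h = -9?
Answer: 24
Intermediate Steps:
h + 11*N(4, 1) = -9 + 11*3 = -9 + 33 = 24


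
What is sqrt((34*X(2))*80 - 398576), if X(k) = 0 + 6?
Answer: 4*I*sqrt(23891) ≈ 618.27*I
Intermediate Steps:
X(k) = 6
sqrt((34*X(2))*80 - 398576) = sqrt((34*6)*80 - 398576) = sqrt(204*80 - 398576) = sqrt(16320 - 398576) = sqrt(-382256) = 4*I*sqrt(23891)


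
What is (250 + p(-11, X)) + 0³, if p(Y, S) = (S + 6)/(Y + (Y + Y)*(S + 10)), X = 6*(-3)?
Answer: 13746/55 ≈ 249.93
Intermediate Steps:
X = -18
p(Y, S) = (6 + S)/(Y + 2*Y*(10 + S)) (p(Y, S) = (6 + S)/(Y + (2*Y)*(10 + S)) = (6 + S)/(Y + 2*Y*(10 + S)))
(250 + p(-11, X)) + 0³ = (250 + (6 - 18)/((-11)*(21 + 2*(-18)))) + 0³ = (250 - 1/11*(-12)/(21 - 36)) + 0 = (250 - 1/11*(-12)/(-15)) + 0 = (250 - 1/11*(-1/15)*(-12)) + 0 = (250 - 4/55) + 0 = 13746/55 + 0 = 13746/55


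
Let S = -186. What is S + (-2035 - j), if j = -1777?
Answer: -444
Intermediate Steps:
S + (-2035 - j) = -186 + (-2035 - 1*(-1777)) = -186 + (-2035 + 1777) = -186 - 258 = -444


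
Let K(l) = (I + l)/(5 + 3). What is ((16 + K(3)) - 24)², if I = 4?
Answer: 3249/64 ≈ 50.766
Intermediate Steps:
K(l) = ½ + l/8 (K(l) = (4 + l)/(5 + 3) = (4 + l)/8 = (4 + l)*(⅛) = ½ + l/8)
((16 + K(3)) - 24)² = ((16 + (½ + (⅛)*3)) - 24)² = ((16 + (½ + 3/8)) - 24)² = ((16 + 7/8) - 24)² = (135/8 - 24)² = (-57/8)² = 3249/64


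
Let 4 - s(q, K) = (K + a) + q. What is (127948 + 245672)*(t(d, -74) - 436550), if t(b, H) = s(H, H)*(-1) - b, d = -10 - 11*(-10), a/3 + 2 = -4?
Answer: -163204688400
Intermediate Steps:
a = -18 (a = -6 + 3*(-4) = -6 - 12 = -18)
s(q, K) = 22 - K - q (s(q, K) = 4 - ((K - 18) + q) = 4 - ((-18 + K) + q) = 4 - (-18 + K + q) = 4 + (18 - K - q) = 22 - K - q)
d = 100 (d = -10 + 110 = 100)
t(b, H) = -22 - b + 2*H (t(b, H) = (22 - H - H)*(-1) - b = (22 - 2*H)*(-1) - b = (-22 + 2*H) - b = -22 - b + 2*H)
(127948 + 245672)*(t(d, -74) - 436550) = (127948 + 245672)*((-22 - 1*100 + 2*(-74)) - 436550) = 373620*((-22 - 100 - 148) - 436550) = 373620*(-270 - 436550) = 373620*(-436820) = -163204688400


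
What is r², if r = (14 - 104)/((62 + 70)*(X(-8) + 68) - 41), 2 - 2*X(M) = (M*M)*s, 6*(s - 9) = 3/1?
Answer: 8100/964785721 ≈ 8.3956e-6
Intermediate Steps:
s = 19/2 (s = 9 + (3/1)/6 = 9 + (3*1)/6 = 9 + (⅙)*3 = 9 + ½ = 19/2 ≈ 9.5000)
X(M) = 1 - 19*M²/4 (X(M) = 1 - M*M*19/(2*2) = 1 - M²*19/(2*2) = 1 - 19*M²/4)
r = 90/31061 (r = (14 - 104)/((62 + 70)*((1 - 19/4*(-8)²) + 68) - 41) = -90/(132*((1 - 19/4*64) + 68) - 41) = -90/(132*((1 - 304) + 68) - 41) = -90/(132*(-303 + 68) - 41) = -90/(132*(-235) - 41) = -90/(-31020 - 41) = -90/(-31061) = -90*(-1/31061) = 90/31061 ≈ 0.0028975)
r² = (90/31061)² = 8100/964785721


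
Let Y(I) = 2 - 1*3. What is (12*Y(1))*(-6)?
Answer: 72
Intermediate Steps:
Y(I) = -1 (Y(I) = 2 - 3 = -1)
(12*Y(1))*(-6) = (12*(-1))*(-6) = -12*(-6) = 72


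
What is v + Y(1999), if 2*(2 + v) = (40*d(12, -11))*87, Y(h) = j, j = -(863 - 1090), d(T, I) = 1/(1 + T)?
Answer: 4665/13 ≈ 358.85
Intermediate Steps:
j = 227 (j = -1*(-227) = 227)
Y(h) = 227
v = 1714/13 (v = -2 + ((40/(1 + 12))*87)/2 = -2 + ((40/13)*87)/2 = -2 + (½)*(3480/13) = -2 + 1740/13 = 1714/13 ≈ 131.85)
v + Y(1999) = 1714/13 + 227 = 4665/13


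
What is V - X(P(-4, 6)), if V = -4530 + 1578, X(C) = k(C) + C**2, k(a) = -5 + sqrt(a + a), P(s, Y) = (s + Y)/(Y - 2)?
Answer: -11793/4 ≈ -2948.3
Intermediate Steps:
P(s, Y) = (Y + s)/(-2 + Y)
k(a) = -5 + sqrt(2)*sqrt(a) (k(a) = -5 + sqrt(2*a) = -5 + sqrt(2)*sqrt(a))
X(C) = -5 + C**2 + sqrt(2)*sqrt(C) (X(C) = (-5 + sqrt(2)*sqrt(C)) + C**2 = -5 + C**2 + sqrt(2)*sqrt(C))
V = -2952
V - X(P(-4, 6)) = -2952 - (-5 + ((6 - 4)/(-2 + 6))**2 + sqrt(2)*sqrt((6 - 4)/(-2 + 6))) = -2952 - (-5 + (2/4)**2 + sqrt(2)*sqrt(2/4)) = -2952 - (-5 + ((1/4)*2)**2 + sqrt(2)*sqrt((1/4)*2)) = -2952 - (-5 + (1/2)**2 + sqrt(2)*sqrt(1/2)) = -2952 - (-5 + 1/4 + sqrt(2)*(sqrt(2)/2)) = -2952 - (-5 + 1/4 + 1) = -2952 - 1*(-15/4) = -2952 + 15/4 = -11793/4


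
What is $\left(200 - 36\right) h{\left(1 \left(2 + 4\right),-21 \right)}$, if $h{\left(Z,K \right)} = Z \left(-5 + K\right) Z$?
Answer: $-153504$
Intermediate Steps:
$h{\left(Z,K \right)} = Z^{2} \left(-5 + K\right)$
$\left(200 - 36\right) h{\left(1 \left(2 + 4\right),-21 \right)} = \left(200 - 36\right) \left(1 \left(2 + 4\right)\right)^{2} \left(-5 - 21\right) = 164 \left(1 \cdot 6\right)^{2} \left(-26\right) = 164 \cdot 6^{2} \left(-26\right) = 164 \cdot 36 \left(-26\right) = 164 \left(-936\right) = -153504$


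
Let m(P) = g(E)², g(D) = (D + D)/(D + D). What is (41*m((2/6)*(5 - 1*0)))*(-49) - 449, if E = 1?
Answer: -2458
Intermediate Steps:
g(D) = 1 (g(D) = (2*D)/((2*D)) = (2*D)*(1/(2*D)) = 1)
m(P) = 1 (m(P) = 1² = 1)
(41*m((2/6)*(5 - 1*0)))*(-49) - 449 = (41*1)*(-49) - 449 = 41*(-49) - 449 = -2009 - 449 = -2458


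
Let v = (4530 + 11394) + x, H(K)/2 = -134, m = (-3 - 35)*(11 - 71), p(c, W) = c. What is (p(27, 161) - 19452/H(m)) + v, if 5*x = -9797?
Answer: 4711501/335 ≈ 14064.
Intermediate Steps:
x = -9797/5 (x = (1/5)*(-9797) = -9797/5 ≈ -1959.4)
m = 2280 (m = -38*(-60) = 2280)
H(K) = -268 (H(K) = 2*(-134) = -268)
v = 69823/5 (v = (4530 + 11394) - 9797/5 = 15924 - 9797/5 = 69823/5 ≈ 13965.)
(p(27, 161) - 19452/H(m)) + v = (27 - 19452/(-268)) + 69823/5 = (27 - 19452*(-1/268)) + 69823/5 = (27 + 4863/67) + 69823/5 = 6672/67 + 69823/5 = 4711501/335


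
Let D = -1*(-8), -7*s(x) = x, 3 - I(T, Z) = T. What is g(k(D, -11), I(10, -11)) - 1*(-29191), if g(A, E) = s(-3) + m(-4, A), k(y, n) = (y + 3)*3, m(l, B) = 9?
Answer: 204403/7 ≈ 29200.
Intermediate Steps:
I(T, Z) = 3 - T
s(x) = -x/7
D = 8
k(y, n) = 9 + 3*y (k(y, n) = (3 + y)*3 = 9 + 3*y)
g(A, E) = 66/7 (g(A, E) = -⅐*(-3) + 9 = 3/7 + 9 = 66/7)
g(k(D, -11), I(10, -11)) - 1*(-29191) = 66/7 - 1*(-29191) = 66/7 + 29191 = 204403/7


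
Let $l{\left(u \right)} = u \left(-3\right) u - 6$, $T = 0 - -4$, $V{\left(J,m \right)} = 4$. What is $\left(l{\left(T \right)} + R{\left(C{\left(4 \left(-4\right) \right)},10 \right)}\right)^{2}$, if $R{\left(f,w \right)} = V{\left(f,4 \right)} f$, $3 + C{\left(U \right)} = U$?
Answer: $16900$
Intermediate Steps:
$C{\left(U \right)} = -3 + U$
$R{\left(f,w \right)} = 4 f$
$T = 4$ ($T = 0 + 4 = 4$)
$l{\left(u \right)} = -6 - 3 u^{2}$ ($l{\left(u \right)} = - 3 u u - 6 = - 3 u^{2} - 6 = -6 - 3 u^{2}$)
$\left(l{\left(T \right)} + R{\left(C{\left(4 \left(-4\right) \right)},10 \right)}\right)^{2} = \left(\left(-6 - 3 \cdot 4^{2}\right) + 4 \left(-3 + 4 \left(-4\right)\right)\right)^{2} = \left(\left(-6 - 48\right) + 4 \left(-3 - 16\right)\right)^{2} = \left(\left(-6 - 48\right) + 4 \left(-19\right)\right)^{2} = \left(-54 - 76\right)^{2} = \left(-130\right)^{2} = 16900$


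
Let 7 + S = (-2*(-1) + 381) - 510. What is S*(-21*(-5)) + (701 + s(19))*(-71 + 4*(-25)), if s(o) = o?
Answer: -137190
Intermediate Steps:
S = -134 (S = -7 + ((-2*(-1) + 381) - 510) = -7 + ((2 + 381) - 510) = -7 + (383 - 510) = -7 - 127 = -134)
S*(-21*(-5)) + (701 + s(19))*(-71 + 4*(-25)) = -(-2814)*(-5) + (701 + 19)*(-71 + 4*(-25)) = -134*105 + 720*(-71 - 100) = -14070 + 720*(-171) = -14070 - 123120 = -137190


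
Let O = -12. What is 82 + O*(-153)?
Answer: 1918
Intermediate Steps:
82 + O*(-153) = 82 - 12*(-153) = 82 + 1836 = 1918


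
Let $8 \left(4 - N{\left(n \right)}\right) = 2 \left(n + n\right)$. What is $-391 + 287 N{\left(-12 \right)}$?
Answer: $2479$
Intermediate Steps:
$N{\left(n \right)} = 4 - \frac{n}{2}$ ($N{\left(n \right)} = 4 - \frac{2 \left(n + n\right)}{8} = 4 - \frac{2 \cdot 2 n}{8} = 4 - \frac{4 n}{8} = 4 - \frac{n}{2}$)
$-391 + 287 N{\left(-12 \right)} = -391 + 287 \left(4 - -6\right) = -391 + 287 \left(4 + 6\right) = -391 + 287 \cdot 10 = -391 + 2870 = 2479$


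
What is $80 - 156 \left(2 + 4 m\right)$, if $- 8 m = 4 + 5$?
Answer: $470$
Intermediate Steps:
$m = - \frac{9}{8}$ ($m = - \frac{4 + 5}{8} = \left(- \frac{1}{8}\right) 9 = - \frac{9}{8} \approx -1.125$)
$80 - 156 \left(2 + 4 m\right) = 80 - 156 \left(2 + 4 \left(- \frac{9}{8}\right)\right) = 80 - 156 \left(2 - \frac{9}{2}\right) = 80 - -390 = 80 + 390 = 470$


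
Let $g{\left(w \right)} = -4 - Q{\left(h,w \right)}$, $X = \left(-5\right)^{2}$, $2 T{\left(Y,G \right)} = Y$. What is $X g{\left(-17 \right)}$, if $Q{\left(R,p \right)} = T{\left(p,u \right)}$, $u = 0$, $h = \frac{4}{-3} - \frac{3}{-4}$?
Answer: $\frac{225}{2} \approx 112.5$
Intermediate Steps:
$h = - \frac{7}{12}$ ($h = 4 \left(- \frac{1}{3}\right) - - \frac{3}{4} = - \frac{4}{3} + \frac{3}{4} = - \frac{7}{12} \approx -0.58333$)
$T{\left(Y,G \right)} = \frac{Y}{2}$
$X = 25$
$Q{\left(R,p \right)} = \frac{p}{2}$
$g{\left(w \right)} = -4 - \frac{w}{2}$
$X g{\left(-17 \right)} = 25 \left(-4 - - \frac{17}{2}\right) = 25 \left(-4 + \frac{17}{2}\right) = 25 \cdot \frac{9}{2} = \frac{225}{2}$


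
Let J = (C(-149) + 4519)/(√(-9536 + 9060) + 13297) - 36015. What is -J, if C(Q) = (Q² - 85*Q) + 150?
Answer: 1273462224676/35362137 + 15814*I*√119/35362137 ≈ 36012.0 + 0.0048784*I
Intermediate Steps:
C(Q) = 150 + Q² - 85*Q
J = -36015 + 39535/(13297 + 2*I*√119) (J = ((150 + (-149)² - 85*(-149)) + 4519)/(√(-9536 + 9060) + 13297) - 36015 = ((150 + 22201 + 12665) + 4519)/(√(-476) + 13297) - 36015 = (35016 + 4519)/(2*I*√119 + 13297) - 36015 = 39535/(13297 + 2*I*√119) - 36015 = -36015 + 39535/(13297 + 2*I*√119) ≈ -36012.0 - 0.0048784*I)
-J = -(-1273462224676/35362137 - 15814*I*√119/35362137) = 1273462224676/35362137 + 15814*I*√119/35362137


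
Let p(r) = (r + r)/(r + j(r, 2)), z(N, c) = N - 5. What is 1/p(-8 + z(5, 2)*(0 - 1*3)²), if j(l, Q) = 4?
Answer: ¼ ≈ 0.25000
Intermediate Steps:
z(N, c) = -5 + N
p(r) = 2*r/(4 + r) (p(r) = (r + r)/(r + 4) = (2*r)/(4 + r) = 2*r/(4 + r))
1/p(-8 + z(5, 2)*(0 - 1*3)²) = 1/(2*(-8 + (-5 + 5)*(0 - 1*3)²)/(4 + (-8 + (-5 + 5)*(0 - 1*3)²))) = 1/(2*(-8 + 0*(0 - 3)²)/(4 + (-8 + 0*(0 - 3)²))) = 1/(2*(-8 + 0*(-3)²)/(4 + (-8 + 0*(-3)²))) = 1/(2*(-8 + 0*9)/(4 + (-8 + 0*9))) = 1/(2*(-8 + 0)/(4 + (-8 + 0))) = 1/(2*(-8)/(4 - 8)) = 1/(2*(-8)/(-4)) = 1/(2*(-8)*(-¼)) = 1/4 = ¼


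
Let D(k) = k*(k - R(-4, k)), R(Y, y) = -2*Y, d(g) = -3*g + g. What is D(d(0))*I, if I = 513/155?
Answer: 0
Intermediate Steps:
d(g) = -2*g
I = 513/155 (I = 513*(1/155) = 513/155 ≈ 3.3097)
D(k) = k*(-8 + k) (D(k) = k*(k - (-2)*(-4)) = k*(k - 1*8) = k*(k - 8) = k*(-8 + k))
D(d(0))*I = ((-2*0)*(-8 - 2*0))*(513/155) = (0*(-8 + 0))*(513/155) = (0*(-8))*(513/155) = 0*(513/155) = 0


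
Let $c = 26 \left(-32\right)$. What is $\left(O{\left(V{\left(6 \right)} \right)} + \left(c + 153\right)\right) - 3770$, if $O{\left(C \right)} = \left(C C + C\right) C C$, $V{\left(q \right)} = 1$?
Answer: $-4447$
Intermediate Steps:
$c = -832$
$O{\left(C \right)} = C^{2} \left(C + C^{2}\right)$ ($O{\left(C \right)} = \left(C^{2} + C\right) C C = \left(C + C^{2}\right) C C = C \left(C + C^{2}\right) C = C^{2} \left(C + C^{2}\right)$)
$\left(O{\left(V{\left(6 \right)} \right)} + \left(c + 153\right)\right) - 3770 = \left(1^{3} \left(1 + 1\right) + \left(-832 + 153\right)\right) - 3770 = \left(1 \cdot 2 - 679\right) - 3770 = \left(2 - 679\right) - 3770 = -677 - 3770 = -4447$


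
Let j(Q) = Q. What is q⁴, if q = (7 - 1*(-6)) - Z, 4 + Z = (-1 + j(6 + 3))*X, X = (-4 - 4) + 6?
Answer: 1185921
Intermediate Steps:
X = -2 (X = -8 + 6 = -2)
Z = -20 (Z = -4 + (-1 + (6 + 3))*(-2) = -4 + (-1 + 9)*(-2) = -4 + 8*(-2) = -4 - 16 = -20)
q = 33 (q = (7 - 1*(-6)) - 1*(-20) = (7 + 6) + 20 = 13 + 20 = 33)
q⁴ = 33⁴ = 1185921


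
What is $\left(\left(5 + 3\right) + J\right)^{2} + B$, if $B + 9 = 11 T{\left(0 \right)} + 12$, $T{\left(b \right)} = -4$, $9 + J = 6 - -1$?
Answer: $-5$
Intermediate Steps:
$J = -2$ ($J = -9 + \left(6 - -1\right) = -9 + \left(6 + 1\right) = -9 + 7 = -2$)
$B = -41$ ($B = -9 + \left(11 \left(-4\right) + 12\right) = -9 + \left(-44 + 12\right) = -9 - 32 = -41$)
$\left(\left(5 + 3\right) + J\right)^{2} + B = \left(\left(5 + 3\right) - 2\right)^{2} - 41 = \left(8 - 2\right)^{2} - 41 = 6^{2} - 41 = 36 - 41 = -5$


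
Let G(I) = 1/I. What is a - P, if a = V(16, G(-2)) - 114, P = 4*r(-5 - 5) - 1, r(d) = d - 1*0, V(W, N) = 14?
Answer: -59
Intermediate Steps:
r(d) = d (r(d) = d + 0 = d)
P = -41 (P = 4*(-5 - 5) - 1 = 4*(-10) - 1 = -40 - 1 = -41)
a = -100 (a = 14 - 114 = -100)
a - P = -100 - 1*(-41) = -100 + 41 = -59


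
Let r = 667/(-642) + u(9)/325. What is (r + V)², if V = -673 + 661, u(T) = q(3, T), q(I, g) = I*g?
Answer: 7307511904081/43534822500 ≈ 167.85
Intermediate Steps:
u(T) = 3*T
r = -199441/208650 (r = 667/(-642) + (3*9)/325 = 667*(-1/642) + 27*(1/325) = -667/642 + 27/325 = -199441/208650 ≈ -0.95586)
V = -12
(r + V)² = (-199441/208650 - 12)² = (-2703241/208650)² = 7307511904081/43534822500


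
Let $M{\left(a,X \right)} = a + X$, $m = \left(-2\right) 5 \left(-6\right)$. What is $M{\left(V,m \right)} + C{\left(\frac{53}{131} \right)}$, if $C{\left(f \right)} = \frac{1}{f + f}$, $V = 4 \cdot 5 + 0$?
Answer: $\frac{8611}{106} \approx 81.236$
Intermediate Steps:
$m = 60$ ($m = \left(-10\right) \left(-6\right) = 60$)
$V = 20$ ($V = 20 + 0 = 20$)
$M{\left(a,X \right)} = X + a$
$C{\left(f \right)} = \frac{1}{2 f}$
$M{\left(V,m \right)} + C{\left(\frac{53}{131} \right)} = \left(60 + 20\right) + \frac{1}{2 \cdot \frac{53}{131}} = 80 + \frac{1}{2 \cdot 53 \cdot \frac{1}{131}} = 80 + \frac{1}{2 \cdot \frac{53}{131}} = 80 + \frac{1}{2} \cdot \frac{131}{53} = 80 + \frac{131}{106} = \frac{8611}{106}$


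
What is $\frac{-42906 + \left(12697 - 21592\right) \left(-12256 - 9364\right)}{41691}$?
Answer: $\frac{64088998}{13897} \approx 4611.7$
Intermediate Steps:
$\frac{-42906 + \left(12697 - 21592\right) \left(-12256 - 9364\right)}{41691} = \left(-42906 - -192309900\right) \frac{1}{41691} = \left(-42906 + 192309900\right) \frac{1}{41691} = 192266994 \cdot \frac{1}{41691} = \frac{64088998}{13897}$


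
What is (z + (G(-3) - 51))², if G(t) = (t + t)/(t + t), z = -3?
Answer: 2809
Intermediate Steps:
G(t) = 1 (G(t) = (2*t)/((2*t)) = (2*t)*(1/(2*t)) = 1)
(z + (G(-3) - 51))² = (-3 + (1 - 51))² = (-3 - 50)² = (-53)² = 2809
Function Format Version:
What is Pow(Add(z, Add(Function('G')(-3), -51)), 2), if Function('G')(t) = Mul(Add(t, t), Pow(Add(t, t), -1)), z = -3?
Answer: 2809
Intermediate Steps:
Function('G')(t) = 1 (Function('G')(t) = Mul(Mul(2, t), Pow(Mul(2, t), -1)) = Mul(Mul(2, t), Mul(Rational(1, 2), Pow(t, -1))) = 1)
Pow(Add(z, Add(Function('G')(-3), -51)), 2) = Pow(Add(-3, Add(1, -51)), 2) = Pow(Add(-3, -50), 2) = Pow(-53, 2) = 2809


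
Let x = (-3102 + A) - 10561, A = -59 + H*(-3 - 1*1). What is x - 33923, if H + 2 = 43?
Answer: -47809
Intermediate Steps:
H = 41 (H = -2 + 43 = 41)
A = -223 (A = -59 + 41*(-3 - 1*1) = -59 + 41*(-3 - 1) = -59 + 41*(-4) = -59 - 164 = -223)
x = -13886 (x = (-3102 - 223) - 10561 = -3325 - 10561 = -13886)
x - 33923 = -13886 - 33923 = -47809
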